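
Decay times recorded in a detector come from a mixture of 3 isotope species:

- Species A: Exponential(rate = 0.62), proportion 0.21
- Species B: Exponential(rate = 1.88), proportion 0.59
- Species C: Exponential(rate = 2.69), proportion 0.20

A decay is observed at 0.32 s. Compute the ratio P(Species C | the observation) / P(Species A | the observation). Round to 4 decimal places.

Posterior odds = (P(Z=i) f_i(x)) / (P(Z=j) f_j(x)); the normalising sum cancels.
Evaluate each component's likelihood at the observed value:
  p_A = 0.508426
  p_B = 1.03012
  p_C = 1.1374
Posterior odds = (P(Z=C)·p_C) / (P(Z=A)·p_A) = (0.20·1.1374) / (0.21·0.508426) = 0.227479 / 0.106769 ≈ 2.1306

2.1306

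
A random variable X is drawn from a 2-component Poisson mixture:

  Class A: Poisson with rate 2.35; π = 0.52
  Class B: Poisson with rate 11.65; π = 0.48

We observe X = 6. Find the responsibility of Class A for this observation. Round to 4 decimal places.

Posterior ∝ prior × likelihood, so P(k | x) ∝ P(Z=k) f_k(x); normalise over all components.
Poisson probabilities:
  L_A = e^(−2.35)·2.35^6/6! = 0.0223091
  L_B = e^(−11.65)·11.65^6/6! = 0.0302756
Unnormalised posteriors:
  P(Z=A)·L_A = 0.52 × 0.0223091 = 0.0116007
  P(Z=B)·L_B = 0.48 × 0.0302756 = 0.0145323
Evidence: 0.0116007 + 0.0145323 = 0.026133
Responsibility of Class A: 0.0116007 / 0.026133 ≈ 0.4439

0.4439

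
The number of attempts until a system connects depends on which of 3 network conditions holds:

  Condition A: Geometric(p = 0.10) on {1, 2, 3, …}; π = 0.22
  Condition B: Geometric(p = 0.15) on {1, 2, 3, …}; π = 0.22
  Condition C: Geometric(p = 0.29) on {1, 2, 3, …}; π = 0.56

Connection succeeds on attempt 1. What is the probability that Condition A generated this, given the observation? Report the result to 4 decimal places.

Apply Bayes' rule: the posterior for each component is proportional to its prior times its likelihood at x.
Component likelihoods at x = 1:
  L_A = 0.10·(1−0.10)^0 = 0.10·1 = 0.1
  L_B = 0.15·(1−0.15)^0 = 0.15·1 = 0.15
  L_C = 0.29·(1−0.29)^0 = 0.29·1 = 0.29
Unnormalised posteriors:
  π_A·L_A = 0.22 × 0.1 = 0.022
  π_B·L_B = 0.22 × 0.15 = 0.033
  π_C·L_C = 0.56 × 0.29 = 0.1624
Normaliser: 0.022 + 0.033 + 0.1624 = 0.2174
P(Condition A | data) ≈ 0.1012

0.1012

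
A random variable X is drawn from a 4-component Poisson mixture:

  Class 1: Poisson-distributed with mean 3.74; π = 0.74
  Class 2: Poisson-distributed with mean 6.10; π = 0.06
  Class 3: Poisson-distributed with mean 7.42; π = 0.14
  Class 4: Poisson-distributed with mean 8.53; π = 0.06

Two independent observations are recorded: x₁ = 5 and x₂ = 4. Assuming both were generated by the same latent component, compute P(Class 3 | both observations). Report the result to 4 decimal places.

0.0509

The responsibility of component k is π_k f_k(x) divided by Σ_j π_j f_j(x).
Since both observations come from the same component, the likelihood for component k is f_k(x₁)·f_k(x₂).
  f_1 = [e^(−3.74)·3.74^5/5! = 0.144849] × [0.193648] = 0.0280498
  f_2 = [e^(−6.10)·6.10^5/5! = 0.15786] × [0.129393] = 0.020426
  f_3 = [e^(−7.42)·7.42^5/5! = 0.112298] × [0.0756727] = 0.00849792
  f_4 = [e^(−8.53)·8.53^5/5! = 0.0743074] × [0.0435565] = 0.00323657
Multiply by the mixture weights:
  π_1·f_1 = 0.74 × 0.0280498 = 0.0207568
  π_2·f_2 = 0.06 × 0.020426 = 0.00122556
  π_3·f_3 = 0.14 × 0.00849792 = 0.00118971
  π_4·f_4 = 0.06 × 0.00323657 = 0.000194194
Evidence: 0.0207568 + 0.00122556 + 0.00118971 + 0.000194194 = 0.0233663
P(Class 3 | x) ≈ 0.0509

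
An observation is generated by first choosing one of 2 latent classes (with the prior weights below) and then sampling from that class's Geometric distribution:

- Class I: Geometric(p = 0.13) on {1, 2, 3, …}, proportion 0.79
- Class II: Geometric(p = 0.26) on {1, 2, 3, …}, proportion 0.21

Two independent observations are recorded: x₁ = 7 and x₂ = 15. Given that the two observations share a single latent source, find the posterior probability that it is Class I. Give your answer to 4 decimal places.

The responsibility of component k is π_k f_k(x) divided by Σ_j π_j f_j(x).
Since both observations come from the same component, the likelihood for component k is f_k(x₁)·f_k(x₂).
  L_I = [0.13·(1−0.13)^6 = 0.13·0.433626 = 0.0563714] × [0.0185018] = 0.00104297
  L_II = [0.26·(1−0.26)^6 = 0.26·0.164206 = 0.0426937] × [0.00383899] = 0.000163901
Prior × likelihood for each component:
  π_I·L_I = 0.79 × 0.00104297 = 0.000823946
  π_II·L_II = 0.21 × 0.000163901 = 3.44192e-05
Evidence: 0.000823946 + 3.44192e-05 = 0.000858365
P(Class I | x₁, x₂) ≈ 0.9599

0.9599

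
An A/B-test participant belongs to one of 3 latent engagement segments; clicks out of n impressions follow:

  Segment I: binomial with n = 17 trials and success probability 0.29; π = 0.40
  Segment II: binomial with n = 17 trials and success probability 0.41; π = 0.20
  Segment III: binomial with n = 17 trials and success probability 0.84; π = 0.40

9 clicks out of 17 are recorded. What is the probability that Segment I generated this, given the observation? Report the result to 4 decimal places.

By Bayes' theorem, P(k | x) = P(Z=k) f_k(x) / Σ_j P(Z=j) f_j(x).
Evaluate each component's likelihood at the observed value:
  f_I = 0.0227737
  f_II = 0.116857
  f_III = 0.00217399
Unnormalised posteriors:
  P(Z=I)·f_I = 0.40 × 0.0227737 = 0.00910948
  P(Z=II)·f_II = 0.20 × 0.116857 = 0.0233715
  P(Z=III)·f_III = 0.40 × 0.00217399 = 0.000869598
Denominator: 0.00910948 + 0.0233715 + 0.000869598 = 0.0333505
P(Segment I | data) ≈ 0.2731

0.2731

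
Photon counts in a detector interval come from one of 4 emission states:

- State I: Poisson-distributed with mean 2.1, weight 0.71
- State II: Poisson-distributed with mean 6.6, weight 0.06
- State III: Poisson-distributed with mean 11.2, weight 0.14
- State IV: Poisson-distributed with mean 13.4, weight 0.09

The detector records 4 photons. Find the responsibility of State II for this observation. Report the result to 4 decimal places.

Apply Bayes' rule: the posterior for each component is proportional to its prior times its likelihood at x.
Poisson probabilities:
  p_I = 0.099231
  p_II = 0.107553
  p_III = 0.00896526
  p_IV = 0.00203546
Unnormalised posteriors:
  P(Z=I)·p_I = 0.71 × 0.099231 = 0.070454
  P(Z=II)·p_II = 0.06 × 0.107553 = 0.00645316
  P(Z=III)·p_III = 0.14 × 0.00896526 = 0.00125514
  P(Z=IV)·p_IV = 0.09 × 0.00203546 = 0.000183191
Marginal: 0.070454 + 0.00645316 + 0.00125514 + 0.000183191 = 0.0783455
P(State II | x) ≈ 0.0824

0.0824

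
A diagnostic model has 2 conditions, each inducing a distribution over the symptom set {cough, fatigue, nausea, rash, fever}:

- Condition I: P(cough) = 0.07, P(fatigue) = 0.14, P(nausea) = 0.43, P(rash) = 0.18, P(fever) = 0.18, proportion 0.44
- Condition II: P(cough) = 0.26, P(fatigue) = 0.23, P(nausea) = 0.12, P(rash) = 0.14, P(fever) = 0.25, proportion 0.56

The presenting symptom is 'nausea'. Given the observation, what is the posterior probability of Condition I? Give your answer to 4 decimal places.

Apply Bayes' rule: the posterior for each component is proportional to its prior times its likelihood at x.
Component likelihoods at x = 'nausea':
  f_I = P(nausea | comp) = 0.43
  f_II = P(nausea | comp) = 0.12
Prior × likelihood for each component:
  π_I·f_I = 0.44 × 0.43 = 0.1892
  π_II·f_II = 0.56 × 0.12 = 0.0672
Sum: 0.1892 + 0.0672 = 0.2564
P(Condition I | 'nausea') = 0.1892 / 0.2564 ≈ 0.7379

0.7379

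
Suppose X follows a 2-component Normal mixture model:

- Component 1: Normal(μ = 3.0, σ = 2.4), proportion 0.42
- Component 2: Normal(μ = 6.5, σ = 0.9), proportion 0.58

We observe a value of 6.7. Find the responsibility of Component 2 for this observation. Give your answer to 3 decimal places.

By Bayes' theorem, P(k | x) = P(Z=k) f_k(x) / Σ_j P(Z=j) f_j(x).
Normal densities:
  f_1 = (1/(2.4·√(2π)))·exp(−(6.7−3.0)²/(2·2.4²)) = 0.166226·exp(-1.18837) = 0.0506521
  f_2 = (1/(0.9·√(2π)))·exp(−(6.7−6.5)²/(2·0.9²)) = 0.443269·exp(-0.02469) = 0.432458
Multiply by the mixture weights:
  P(Z=1)·f_1 = 0.42 × 0.0506521 = 0.0212739
  P(Z=2)·f_2 = 0.58 × 0.432458 = 0.250826
Sum: 0.0212739 + 0.250826 = 0.2721
So the posterior for Component 2 is 0.250826 / 0.2721 ≈ 0.922.

0.922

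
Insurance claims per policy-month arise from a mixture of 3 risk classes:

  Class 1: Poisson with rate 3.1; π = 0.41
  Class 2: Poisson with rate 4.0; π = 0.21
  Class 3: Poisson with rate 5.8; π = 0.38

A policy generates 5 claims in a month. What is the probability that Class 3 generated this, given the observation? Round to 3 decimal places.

P(component k | x) = π_k·f_k(x) / marginal(x), where marginal(x) = Σ_j π_j·f_j(x).
Component likelihoods at x = 5 claims:
  p_1 = 0.107477
  p_2 = 0.156293
  p_3 = 0.165596
Unnormalised posteriors:
  π_1·p_1 = 0.41 × 0.107477 = 0.0440654
  π_2·p_2 = 0.21 × 0.156293 = 0.0328216
  π_3·p_3 = 0.38 × 0.165596 = 0.0629266
Sum: 0.0440654 + 0.0328216 + 0.0629266 = 0.139814
P(Class 3 | the observation) = 0.0629266 / 0.139814 ≈ 0.450

0.450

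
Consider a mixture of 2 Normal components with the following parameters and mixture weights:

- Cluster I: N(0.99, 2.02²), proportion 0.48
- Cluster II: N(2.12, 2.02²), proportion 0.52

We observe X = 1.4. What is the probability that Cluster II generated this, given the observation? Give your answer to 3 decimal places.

Posterior ∝ prior × likelihood, so P(k | x) ∝ π_k f_k(x); normalise over all components.
Component likelihoods at x = 1.4:
  L_I = (1/(2.02·√(2π)))·exp(−(1.4−0.99)²/(2·2.02²)) = 0.197496·exp(-0.02060) = 0.19347
  L_II = (1/(2.02·√(2π)))·exp(−(1.4−2.12)²/(2·2.02²)) = 0.197496·exp(-0.06352) = 0.185341
Multiply by the mixture weights:
  π_I·L_I = 0.48 × 0.19347 = 0.0928654
  π_II·L_II = 0.52 × 0.185341 = 0.0963772
Denominator: 0.0928654 + 0.0963772 = 0.189243
P(Cluster II | data) ≈ 0.509

0.509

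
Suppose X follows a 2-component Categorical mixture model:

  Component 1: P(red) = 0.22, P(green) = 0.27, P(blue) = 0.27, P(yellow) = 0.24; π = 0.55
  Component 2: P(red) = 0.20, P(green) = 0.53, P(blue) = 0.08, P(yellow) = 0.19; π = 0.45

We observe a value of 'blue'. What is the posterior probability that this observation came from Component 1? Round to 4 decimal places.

P(component k | x) = P(Z=k)·f_k(x) / marginal(x), where marginal(x) = Σ_j P(Z=j)·f_j(x).
Component likelihoods at x = 'blue':
  f_1 = 0.27
  f_2 = 0.08
Weight by the priors:
  P(Z=1)·f_1 = 0.55 × 0.27 = 0.1485
  P(Z=2)·f_2 = 0.45 × 0.08 = 0.036
Denominator: 0.1485 + 0.036 = 0.1845
Responsibility of Component 1: 0.1485 / 0.1845 ≈ 0.8049

0.8049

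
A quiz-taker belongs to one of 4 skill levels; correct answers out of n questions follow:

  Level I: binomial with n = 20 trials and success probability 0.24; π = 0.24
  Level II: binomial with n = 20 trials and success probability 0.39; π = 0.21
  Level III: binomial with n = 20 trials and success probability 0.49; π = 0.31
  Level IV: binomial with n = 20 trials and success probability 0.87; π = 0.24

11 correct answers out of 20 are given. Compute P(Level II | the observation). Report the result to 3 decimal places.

0.214

The responsibility of component k is π_k f_k(x) divided by Σ_j π_j f_j(x).
Evaluate each component's likelihood at the observed value:
  L_I = C(20,11)·0.24^11·0.76^9 = 167960·1.52168e-07·0.0845906 = 0.00216198
  L_II = C(20,11)·0.39^11·0.61^9 = 167960·3.17476e-05·0.0116941 = 0.062357
  L_III = C(20,11)·0.49^11·0.51^9 = 167960·0.000390982·0.00233417 = 0.153283
  L_IV = C(20,11)·0.87^11·0.13^9 = 167960·0.216128·1.06045e-08 = 0.000384953
Multiply by the mixture weights:
  π_I·L_I = 0.24 × 0.00216198 = 0.000518875
  π_II·L_II = 0.21 × 0.062357 = 0.013095
  π_III·L_III = 0.31 × 0.153283 = 0.0475178
  π_IV·L_IV = 0.24 × 0.000384953 = 9.23887e-05
Normaliser: 0.000518875 + 0.013095 + 0.0475178 + 9.23887e-05 = 0.061224
So the posterior for Level II is 0.013095 / 0.061224 ≈ 0.214.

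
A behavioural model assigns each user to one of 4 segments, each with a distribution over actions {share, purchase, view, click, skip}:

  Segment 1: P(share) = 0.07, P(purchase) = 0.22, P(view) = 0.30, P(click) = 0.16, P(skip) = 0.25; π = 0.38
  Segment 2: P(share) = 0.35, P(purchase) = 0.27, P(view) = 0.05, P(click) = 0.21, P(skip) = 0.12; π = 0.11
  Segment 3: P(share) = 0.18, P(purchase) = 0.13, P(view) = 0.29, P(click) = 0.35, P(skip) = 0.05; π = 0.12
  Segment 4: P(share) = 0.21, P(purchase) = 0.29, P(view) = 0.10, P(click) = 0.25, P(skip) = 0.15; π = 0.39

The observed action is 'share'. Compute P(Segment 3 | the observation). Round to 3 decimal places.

0.128

By Bayes' theorem, P(k | x) = π_k f_k(x) / Σ_j π_j f_j(x).
Component likelihoods at x = 'share':
  L_1 = P(share | comp) = 0.07
  L_2 = P(share | comp) = 0.35
  L_3 = P(share | comp) = 0.18
  L_4 = P(share | comp) = 0.21
Weight by the priors:
  π_1·L_1 = 0.38 × 0.07 = 0.0266
  π_2·L_2 = 0.11 × 0.35 = 0.0385
  π_3·L_3 = 0.12 × 0.18 = 0.0216
  π_4·L_4 = 0.39 × 0.21 = 0.0819
Marginal: 0.0266 + 0.0385 + 0.0216 + 0.0819 = 0.1686
P(Segment 3 | x) = 0.0216 / 0.1686 ≈ 0.128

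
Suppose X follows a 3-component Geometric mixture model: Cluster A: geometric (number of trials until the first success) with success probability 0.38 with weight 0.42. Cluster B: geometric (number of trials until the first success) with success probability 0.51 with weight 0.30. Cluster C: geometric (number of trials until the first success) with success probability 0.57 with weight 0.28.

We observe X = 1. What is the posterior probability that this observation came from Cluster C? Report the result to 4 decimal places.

Apply Bayes' rule: the posterior for each component is proportional to its prior times its likelihood at x.
Component likelihoods at x = 1:
  f_A = 0.38
  f_B = 0.51
  f_C = 0.57
Unnormalised posteriors:
  P(Z=A)·f_A = 0.42 × 0.38 = 0.1596
  P(Z=B)·f_B = 0.30 × 0.51 = 0.153
  P(Z=C)·f_C = 0.28 × 0.57 = 0.1596
Sum: 0.1596 + 0.153 + 0.1596 = 0.4722
Responsibility of Cluster C: 0.1596 / 0.4722 ≈ 0.3380

0.3380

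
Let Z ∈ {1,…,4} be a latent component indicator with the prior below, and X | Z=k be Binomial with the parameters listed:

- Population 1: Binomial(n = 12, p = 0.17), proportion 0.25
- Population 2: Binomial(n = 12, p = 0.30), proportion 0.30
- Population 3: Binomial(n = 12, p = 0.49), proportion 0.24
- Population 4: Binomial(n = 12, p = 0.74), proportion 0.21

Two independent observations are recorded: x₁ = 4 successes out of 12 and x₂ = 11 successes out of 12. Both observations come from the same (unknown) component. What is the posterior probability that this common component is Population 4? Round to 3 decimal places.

0.493

By Bayes' theorem, P(k | x) = π_k f_k(x) / Σ_j π_j f_j(x).
Since both observations come from the same component, the likelihood for component k is f_k(x₁)·f_k(x₂).
  f_1 = [0.0931163] × [3.41348e-08] = 3.17851e-09
  f_2 = [0.23114] × [1.48803e-05] = 3.43944e-06
  f_3 = [0.130602] × [0.00239281] = 0.000312507
  f_4 = [0.00309969] × [0.113685] = 0.000352389
Prior × likelihood for each component:
  π_1·f_1 = 0.25 × 3.17851e-09 = 7.94627e-10
  π_2·f_2 = 0.30 × 3.43944e-06 = 1.03183e-06
  π_3·f_3 = 0.24 × 0.000312507 = 7.50016e-05
  π_4·f_4 = 0.21 × 0.000352389 = 7.40017e-05
Normaliser: 7.94627e-10 + 1.03183e-06 + 7.50016e-05 + 7.40017e-05 = 0.000150036
So the posterior for Population 4 is 7.40017e-05 / 0.000150036 ≈ 0.493.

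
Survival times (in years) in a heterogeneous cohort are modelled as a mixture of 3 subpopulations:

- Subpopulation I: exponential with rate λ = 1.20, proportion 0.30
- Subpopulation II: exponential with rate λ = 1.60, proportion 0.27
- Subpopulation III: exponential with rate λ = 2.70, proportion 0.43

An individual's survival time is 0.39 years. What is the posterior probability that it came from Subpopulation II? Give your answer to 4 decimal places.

0.2685

The responsibility of component k is P(Z=k) f_k(x) divided by Σ_j P(Z=j) f_j(x).
Exponential densities:
  p_I = 1.20·e^(−1.20·0.39) = 1.20·e^(−0.4680) = 0.751504
  p_II = 1.60·e^(−1.60·0.39) = 1.60·e^(−0.6240) = 0.857275
  p_III = 2.70·e^(−2.70·0.39) = 2.70·e^(−1.0530) = 0.942002
Unnormalised posteriors:
  P(Z=I)·p_I = 0.30 × 0.751504 = 0.225451
  P(Z=II)·p_II = 0.27 × 0.857275 = 0.231464
  P(Z=III)·p_III = 0.43 × 0.942002 = 0.405061
Marginal: 0.225451 + 0.231464 + 0.405061 = 0.861976
P(Subpopulation II | 0.39 years) ≈ 0.2685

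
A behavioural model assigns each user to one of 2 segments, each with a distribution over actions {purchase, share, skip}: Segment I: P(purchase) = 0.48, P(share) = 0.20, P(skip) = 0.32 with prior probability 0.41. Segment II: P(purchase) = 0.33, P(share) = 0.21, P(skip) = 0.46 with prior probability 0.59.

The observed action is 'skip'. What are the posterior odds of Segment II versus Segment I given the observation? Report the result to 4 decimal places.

2.0686

Posterior odds = (w_i f_i(x)) / (w_j f_j(x)); the normalising sum cancels.
Component likelihoods at x = 'skip':
  L_I = 0.32
  L_II = 0.46
Odds = (0.59/0.41) × (0.46/0.32) = 1.43902 × 1.4375 ≈ 2.0686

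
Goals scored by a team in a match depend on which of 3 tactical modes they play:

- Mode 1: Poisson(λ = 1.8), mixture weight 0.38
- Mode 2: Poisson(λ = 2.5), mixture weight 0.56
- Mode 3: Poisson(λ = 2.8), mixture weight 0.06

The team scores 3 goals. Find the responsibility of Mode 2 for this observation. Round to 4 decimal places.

0.6167

The responsibility of component k is π_k f_k(x) divided by Σ_j π_j f_j(x).
Poisson probabilities:
  p_1 = 0.160671
  p_2 = 0.213763
  p_3 = 0.222484
Weight by the priors:
  π_1·p_1 = 0.38 × 0.160671 = 0.0610548
  π_2·p_2 = 0.56 × 0.213763 = 0.119707
  π_3·p_3 = 0.06 × 0.222484 = 0.013349
Normaliser: 0.0610548 + 0.119707 + 0.013349 = 0.194111
Responsibility of Mode 2: 0.119707 / 0.194111 ≈ 0.6167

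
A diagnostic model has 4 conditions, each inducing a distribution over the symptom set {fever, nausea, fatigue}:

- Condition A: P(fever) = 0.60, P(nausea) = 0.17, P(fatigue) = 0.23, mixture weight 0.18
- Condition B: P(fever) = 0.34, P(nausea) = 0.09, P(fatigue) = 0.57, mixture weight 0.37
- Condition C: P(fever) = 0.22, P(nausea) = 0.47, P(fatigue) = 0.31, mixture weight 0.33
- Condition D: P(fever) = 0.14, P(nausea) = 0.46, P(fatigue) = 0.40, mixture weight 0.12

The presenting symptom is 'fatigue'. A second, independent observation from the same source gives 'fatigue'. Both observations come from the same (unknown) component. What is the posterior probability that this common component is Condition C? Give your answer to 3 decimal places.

0.176

By Bayes' theorem, P(k | x) = π_k f_k(x) / Σ_j π_j f_j(x).
Since both observations come from the same component, the likelihood for component k is f_k(x₁)·f_k(x₂).
  f_A = [0.23] × [0.23] = 0.0529
  f_B = [0.57] × [0.57] = 0.3249
  f_C = [0.31] × [0.31] = 0.0961
  f_D = [0.4] × [0.4] = 0.16
Weight by the priors:
  π_A·f_A = 0.18 × 0.0529 = 0.009522
  π_B·f_B = 0.37 × 0.3249 = 0.120213
  π_C·f_C = 0.33 × 0.0961 = 0.031713
  π_D·f_D = 0.12 × 0.16 = 0.0192
Evidence: 0.009522 + 0.120213 + 0.031713 + 0.0192 = 0.180648
Responsibility of Condition C: 0.031713 / 0.180648 ≈ 0.176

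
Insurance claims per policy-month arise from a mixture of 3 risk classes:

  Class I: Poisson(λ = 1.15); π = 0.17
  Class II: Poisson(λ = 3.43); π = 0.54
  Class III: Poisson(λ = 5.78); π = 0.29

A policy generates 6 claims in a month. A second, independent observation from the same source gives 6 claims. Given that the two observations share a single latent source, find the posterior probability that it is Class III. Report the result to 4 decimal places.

0.7192

By Bayes' theorem, P(k | x) = π_k f_k(x) / Σ_j π_j f_j(x).
Since both observations come from the same component, the likelihood for component k is f_k(x₁)·f_k(x₂).
  L_I = [e^(−1.15)·1.15^6/6! = 0.00101722] × [0.00101722] = 1.03474e-06
  L_II = [e^(−3.43)·3.43^6/6! = 0.0732491] × [0.0732491] = 0.00536543
  L_III = [e^(−5.78)·5.78^6/6! = 0.15996] × [0.15996] = 0.0255873
Unnormalised posteriors:
  π_I·L_I = 0.17 × 1.03474e-06 = 1.75906e-07
  π_II·L_II = 0.54 × 0.00536543 = 0.00289733
  π_III·L_III = 0.29 × 0.0255873 = 0.00742032
Evidence: 1.75906e-07 + 0.00289733 + 0.00742032 = 0.0103178
So the posterior for Class III is 0.00742032 / 0.0103178 ≈ 0.7192.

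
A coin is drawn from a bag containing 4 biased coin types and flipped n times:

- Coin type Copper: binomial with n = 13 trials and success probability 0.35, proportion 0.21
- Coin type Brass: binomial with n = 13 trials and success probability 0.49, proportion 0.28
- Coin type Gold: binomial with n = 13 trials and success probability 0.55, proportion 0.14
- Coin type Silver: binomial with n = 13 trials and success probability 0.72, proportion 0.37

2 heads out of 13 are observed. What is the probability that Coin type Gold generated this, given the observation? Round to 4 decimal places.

0.0238

P(component k | x) = π_k·f_k(x) / marginal(x), where marginal(x) = Σ_j π_j·f_j(x).
Component likelihoods at x = 2 heads out of 13:
  p_Copper = C(13,2)·0.35^2·0.65^11 = 78·0.1225·0.00875078 = 0.0836137
  p_Brass = C(13,2)·0.49^2·0.51^11 = 78·0.2401·0.000607116 = 0.01137
  p_Gold = C(13,2)·0.55^2·0.45^11 = 78·0.3025·0.000153228 = 0.00361541
  p_Silver = C(13,2)·0.72^2·0.28^11 = 78·0.5184·8.29351e-07 = 3.3535e-05
Multiply by the mixture weights:
  π_Copper·p_Copper = 0.21 × 0.0836137 = 0.0175589
  π_Brass·p_Brass = 0.28 × 0.01137 = 0.00318359
  π_Gold·p_Gold = 0.14 × 0.00361541 = 0.000506157
  π_Silver·p_Silver = 0.37 × 3.3535e-05 = 1.24079e-05
Denominator: 0.0175589 + 0.00318359 + 0.000506157 + 1.24079e-05 = 0.021261
P(Coin type Gold | 2 heads out of 13) ≈ 0.0238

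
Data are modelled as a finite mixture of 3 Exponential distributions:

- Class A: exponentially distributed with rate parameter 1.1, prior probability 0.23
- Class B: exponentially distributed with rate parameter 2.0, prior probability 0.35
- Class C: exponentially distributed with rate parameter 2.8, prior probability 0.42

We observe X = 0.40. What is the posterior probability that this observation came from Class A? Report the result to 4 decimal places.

0.1892

P(component k | x) = w_k·f_k(x) / marginal(x), where marginal(x) = Σ_j w_j·f_j(x).
Evaluate each component's likelihood at the observed value:
  L_A = 0.70844
  L_B = 0.898658
  L_C = 0.913583
Prior × likelihood for each component:
  w_A·L_A = 0.23 × 0.70844 = 0.162941
  w_B·L_B = 0.35 × 0.898658 = 0.31453
  w_C·L_C = 0.42 × 0.913583 = 0.383705
Evidence: 0.162941 + 0.31453 + 0.383705 = 0.861177
P(Class A | 0.40) ≈ 0.1892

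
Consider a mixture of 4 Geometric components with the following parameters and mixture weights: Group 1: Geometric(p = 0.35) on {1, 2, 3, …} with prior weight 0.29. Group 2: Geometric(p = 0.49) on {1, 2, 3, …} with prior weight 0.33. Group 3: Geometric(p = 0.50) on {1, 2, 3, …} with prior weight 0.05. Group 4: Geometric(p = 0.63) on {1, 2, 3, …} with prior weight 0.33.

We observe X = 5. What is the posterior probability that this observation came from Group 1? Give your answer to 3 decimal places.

0.525

The responsibility of component k is π_k f_k(x) divided by Σ_j π_j f_j(x).
Geometric probabilities:
  L_1 = 0.0624772
  L_2 = 0.0331495
  L_3 = 0.03125
  L_4 = 0.0118072
Multiply by the mixture weights:
  π_1·L_1 = 0.29 × 0.0624772 = 0.0181184
  π_2·L_2 = 0.33 × 0.0331495 = 0.0109393
  π_3·L_3 = 0.05 × 0.03125 = 0.0015625
  π_4·L_4 = 0.33 × 0.0118072 = 0.00389638
Sum: 0.0181184 + 0.0109393 + 0.0015625 + 0.00389638 = 0.0345166
So the posterior for Group 1 is 0.0181184 / 0.0345166 ≈ 0.525.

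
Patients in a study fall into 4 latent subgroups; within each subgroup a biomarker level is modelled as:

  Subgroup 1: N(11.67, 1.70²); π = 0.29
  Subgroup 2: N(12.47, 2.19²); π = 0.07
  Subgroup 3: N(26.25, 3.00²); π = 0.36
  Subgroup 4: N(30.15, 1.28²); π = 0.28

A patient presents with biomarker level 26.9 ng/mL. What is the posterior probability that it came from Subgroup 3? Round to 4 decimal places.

0.9308

P(component k | x) = w_k·f_k(x) / marginal(x), where marginal(x) = Σ_j w_j·f_j(x).
Evaluate each component's likelihood at the observed value:
  f_1 = (1/(1.70·√(2π)))·exp(−(26.9−11.67)²/(2·1.70²)) = 0.234672·exp(-40.13026) = 8.75207e-19
  f_2 = (1/(2.19·√(2π)))·exp(−(26.9−12.47)²/(2·2.19²)) = 0.182165·exp(-21.70773) = 6.80641e-11
  f_3 = (1/(3.00·√(2π)))·exp(−(26.9−26.25)²/(2·3.00²)) = 0.132981·exp(-0.02347) = 0.129896
  f_4 = (1/(1.28·√(2π)))·exp(−(26.9−30.15)²/(2·1.28²)) = 0.311674·exp(-3.22342) = 0.0124104
Prior × likelihood for each component:
  w_1·f_1 = 0.29 × 8.75207e-19 = 2.5381e-19
  w_2·f_2 = 0.07 × 6.80641e-11 = 4.76449e-12
  w_3·f_3 = 0.36 × 0.129896 = 0.0467625
  w_4·f_4 = 0.28 × 0.0124104 = 0.00347492
Marginal: 2.5381e-19 + 4.76449e-12 + 0.0467625 + 0.00347492 = 0.0502374
So the posterior for Subgroup 3 is 0.0467625 / 0.0502374 ≈ 0.9308.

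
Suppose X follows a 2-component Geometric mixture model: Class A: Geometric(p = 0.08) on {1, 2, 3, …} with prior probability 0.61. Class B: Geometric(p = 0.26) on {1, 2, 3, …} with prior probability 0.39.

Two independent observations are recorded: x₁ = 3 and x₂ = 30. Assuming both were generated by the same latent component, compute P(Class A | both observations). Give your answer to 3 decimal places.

0.992

By Bayes' theorem, P(k | x) = π_k f_k(x) / Σ_j π_j f_j(x).
Since both observations come from the same component, the likelihood for component k is f_k(x₁)·f_k(x₂).
  f_A = [0.08·(1−0.08)^2 = 0.08·0.8464 = 0.067712] × [0.0071275] = 0.000482617
  f_B = [0.26·(1−0.26)^2 = 0.26·0.5476 = 0.142376] × [4.19463e-05] = 5.97214e-06
Unnormalised posteriors:
  π_A·f_A = 0.61 × 0.000482617 = 0.000294396
  π_B·f_B = 0.39 × 5.97214e-06 = 2.32913e-06
Evidence: 0.000294396 + 2.32913e-06 = 0.000296726
P(Class A | x₁, x₂) ≈ 0.992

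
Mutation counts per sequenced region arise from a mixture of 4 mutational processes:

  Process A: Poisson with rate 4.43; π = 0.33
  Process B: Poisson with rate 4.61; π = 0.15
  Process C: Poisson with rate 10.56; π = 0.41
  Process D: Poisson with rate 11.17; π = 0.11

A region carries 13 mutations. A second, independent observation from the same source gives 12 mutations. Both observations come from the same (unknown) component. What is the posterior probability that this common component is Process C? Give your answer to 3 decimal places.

0.756

P(component k | x) = w_k·f_k(x) / marginal(x), where marginal(x) = Σ_j w_j·f_j(x).
Since both observations come from the same component, the likelihood for component k is f_k(x₁)·f_k(x₂).
  p_A = [0.000484221] × [0.00142096] = 6.88061e-07
  p_B = [0.000678788] × [0.00191415] = 1.2993e-06
  p_C = [0.084567] × [0.104107] = 0.00880402
  p_D = [0.0953546] × [0.110977] = 0.0105821
Multiply by the mixture weights:
  w_A·p_A = 0.33 × 6.88061e-07 = 2.2706e-07
  w_B·p_B = 0.15 × 1.2993e-06 = 1.94896e-07
  w_C·p_C = 0.41 × 0.00880402 = 0.00360965
  w_D·p_D = 0.11 × 0.0105821 = 0.00116403
Evidence: 2.2706e-07 + 1.94896e-07 + 0.00360965 + 0.00116403 = 0.00477411
So the posterior for Process C is 0.00360965 / 0.00477411 ≈ 0.756.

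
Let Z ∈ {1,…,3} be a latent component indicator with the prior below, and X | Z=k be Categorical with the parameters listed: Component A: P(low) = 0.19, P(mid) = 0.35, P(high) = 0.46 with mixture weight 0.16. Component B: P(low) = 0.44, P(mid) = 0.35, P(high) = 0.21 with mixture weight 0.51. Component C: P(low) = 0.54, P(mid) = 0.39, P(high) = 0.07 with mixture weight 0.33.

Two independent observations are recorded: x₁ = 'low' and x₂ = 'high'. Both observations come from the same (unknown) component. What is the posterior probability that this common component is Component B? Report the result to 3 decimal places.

Apply Bayes' rule: the posterior for each component is proportional to its prior times its likelihood at x.
Since both observations come from the same component, the likelihood for component k is f_k(x₁)·f_k(x₂).
  f_A = [P(low | comp) = 0.19] × [0.46] = 0.0874
  f_B = [P(low | comp) = 0.44] × [0.21] = 0.0924
  f_C = [P(low | comp) = 0.54] × [0.07] = 0.0378
Prior × likelihood for each component:
  π_A·f_A = 0.16 × 0.0874 = 0.013984
  π_B·f_B = 0.51 × 0.0924 = 0.047124
  π_C·f_C = 0.33 × 0.0378 = 0.012474
Sum: 0.013984 + 0.047124 + 0.012474 = 0.073582
So the posterior for Component B is 0.047124 / 0.073582 ≈ 0.640.

0.640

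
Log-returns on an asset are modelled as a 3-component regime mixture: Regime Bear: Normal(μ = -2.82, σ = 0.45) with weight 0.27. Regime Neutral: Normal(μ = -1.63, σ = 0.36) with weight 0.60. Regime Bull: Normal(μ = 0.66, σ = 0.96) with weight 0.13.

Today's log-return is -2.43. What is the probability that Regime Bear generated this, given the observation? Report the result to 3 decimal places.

Apply Bayes' rule: the posterior for each component is proportional to its prior times its likelihood at x.
Normal densities:
  L_Bear = 0.60897
  L_Neutral = 0.0938157
  L_Bull = 0.00233839
Multiply by the mixture weights:
  π_Bear·L_Bear = 0.27 × 0.60897 = 0.164422
  π_Neutral·L_Neutral = 0.60 × 0.0938157 = 0.0562894
  π_Bull·L_Bull = 0.13 × 0.00233839 = 0.000303991
Marginal: 0.164422 + 0.0562894 + 0.000303991 = 0.221015
So the posterior for Regime Bear is 0.164422 / 0.221015 ≈ 0.744.

0.744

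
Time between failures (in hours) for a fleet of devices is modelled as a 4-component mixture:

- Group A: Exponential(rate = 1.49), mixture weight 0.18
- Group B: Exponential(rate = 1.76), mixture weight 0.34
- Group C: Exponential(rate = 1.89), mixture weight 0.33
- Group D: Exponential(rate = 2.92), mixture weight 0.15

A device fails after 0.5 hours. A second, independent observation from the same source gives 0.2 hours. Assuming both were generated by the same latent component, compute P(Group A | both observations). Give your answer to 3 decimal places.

0.152

Apply Bayes' rule: the posterior for each component is proportional to its prior times its likelihood at x.
Since both observations come from the same component, the likelihood for component k is f_k(x₁)·f_k(x₂).
  p_A = [0.707354] × [1.10603] = 0.782354
  p_B = [0.730018] × [1.23777] = 0.903596
  p_C = [0.734604] × [1.29509] = 0.951376
  p_D = [0.67813] × [1.62838] = 1.10425
Multiply by the mixture weights:
  π_A·p_A = 0.18 × 0.782354 = 0.140824
  π_B·p_B = 0.34 × 0.903596 = 0.307223
  π_C·p_C = 0.33 × 0.951376 = 0.313954
  π_D·p_D = 0.15 × 1.10425 = 0.165638
Denominator: 0.140824 + 0.307223 + 0.313954 + 0.165638 = 0.927638
P(Group A | data) = 0.140824 / 0.927638 ≈ 0.152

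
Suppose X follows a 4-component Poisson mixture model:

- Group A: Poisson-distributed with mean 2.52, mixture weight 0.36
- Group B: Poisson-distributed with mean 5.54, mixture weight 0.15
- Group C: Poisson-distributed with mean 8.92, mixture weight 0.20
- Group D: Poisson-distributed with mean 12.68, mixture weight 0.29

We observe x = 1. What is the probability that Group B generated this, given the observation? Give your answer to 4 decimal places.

By Bayes' theorem, P(k | x) = π_k f_k(x) / Σ_j π_j f_j(x).
Component likelihoods at x = 1:
  p_A = 0.202758
  p_B = 0.021753
  p_C = 0.0011925
  p_D = 3.94698e-05
Weight by the priors:
  π_A·p_A = 0.36 × 0.202758 = 0.072993
  π_B·p_B = 0.15 × 0.021753 = 0.00326294
  π_C·p_C = 0.20 × 0.0011925 = 0.0002385
  π_D·p_D = 0.29 × 3.94698e-05 = 1.14462e-05
Normaliser: 0.072993 + 0.00326294 + 0.0002385 + 1.14462e-05 = 0.0765058
So the posterior for Group B is 0.00326294 / 0.0765058 ≈ 0.0426.

0.0426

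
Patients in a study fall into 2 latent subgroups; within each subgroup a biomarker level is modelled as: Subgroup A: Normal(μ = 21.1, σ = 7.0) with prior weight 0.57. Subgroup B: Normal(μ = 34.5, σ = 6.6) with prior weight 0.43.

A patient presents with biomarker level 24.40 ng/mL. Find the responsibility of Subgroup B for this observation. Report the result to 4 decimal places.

0.2171

Apply Bayes' rule: the posterior for each component is proportional to its prior times its likelihood at x.
Component likelihoods at x = 24.40 ng/mL:
  f_A = (1/(7.0·√(2π)))·exp(−(24.40−21.1)²/(2·7.0²)) = 0.056992·exp(-0.11112) = 0.0509979
  f_B = (1/(6.6·√(2π)))·exp(−(24.40−34.5)²/(2·6.6²)) = 0.060446·exp(-1.17091) = 0.0187432
Prior × likelihood for each component:
  π_A·f_A = 0.57 × 0.0509979 = 0.0290688
  π_B·f_B = 0.43 × 0.0187432 = 0.0080596
Sum: 0.0290688 + 0.0080596 = 0.0371284
P(Subgroup B | x) ≈ 0.2171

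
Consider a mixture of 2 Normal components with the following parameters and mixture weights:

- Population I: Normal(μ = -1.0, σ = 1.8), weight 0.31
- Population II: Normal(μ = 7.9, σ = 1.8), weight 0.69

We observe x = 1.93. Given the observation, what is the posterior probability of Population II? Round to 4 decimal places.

0.0331

The responsibility of component k is P(Z=k) f_k(x) divided by Σ_j P(Z=j) f_j(x).
Component likelihoods at x = 1.93:
  L_I = 0.0589211
  L_II = 0.000905644
Unnormalised posteriors:
  P(Z=I)·L_I = 0.31 × 0.0589211 = 0.0182656
  P(Z=II)·L_II = 0.69 × 0.000905644 = 0.000624894
Marginal: 0.0182656 + 0.000624894 = 0.0188904
Responsibility of Population II: 0.000624894 / 0.0188904 ≈ 0.0331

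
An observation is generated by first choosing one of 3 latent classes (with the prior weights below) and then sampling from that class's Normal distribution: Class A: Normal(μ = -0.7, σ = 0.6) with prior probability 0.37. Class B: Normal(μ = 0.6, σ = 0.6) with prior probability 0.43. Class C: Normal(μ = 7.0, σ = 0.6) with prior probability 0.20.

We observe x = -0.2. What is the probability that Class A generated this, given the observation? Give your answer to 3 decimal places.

Apply Bayes' rule: the posterior for each component is proportional to its prior times its likelihood at x.
Evaluate each component's likelihood at the observed value:
  L_A = (1/(0.6·√(2π)))·exp(−(-0.2−-0.7)²/(2·0.6²)) = 0.664904·exp(-0.34722) = 0.469853
  L_B = (1/(0.6·√(2π)))·exp(−(-0.2−0.6)²/(2·0.6²)) = 0.664904·exp(-0.88889) = 0.27335
  L_C = (1/(0.6·√(2π)))·exp(−(-0.2−7.0)²/(2·0.6²)) = 0.664904·exp(-72.00000) = 3.57731e-32
Multiply by the mixture weights:
  π_A·L_A = 0.37 × 0.469853 = 0.173846
  π_B·L_B = 0.43 × 0.27335 = 0.117541
  π_C·L_C = 0.20 × 3.57731e-32 = 7.15461e-33
Normaliser: 0.173846 + 0.117541 + 7.15461e-33 = 0.291386
Responsibility of Class A: 0.173846 / 0.291386 ≈ 0.597

0.597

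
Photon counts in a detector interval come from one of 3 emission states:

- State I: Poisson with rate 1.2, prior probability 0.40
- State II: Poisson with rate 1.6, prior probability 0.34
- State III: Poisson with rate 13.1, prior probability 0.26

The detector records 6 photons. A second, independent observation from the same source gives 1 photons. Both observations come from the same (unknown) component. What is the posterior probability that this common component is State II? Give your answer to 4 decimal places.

0.7409

By Bayes' theorem, P(k | x) = w_k f_k(x) / Σ_j w_j f_j(x).
Since both observations come from the same component, the likelihood for component k is f_k(x₁)·f_k(x₂).
  p_I = [e^(−1.2)·1.2^6/6! = 0.00124911] × [0.361433] = 0.000451471
  p_II = [e^(−1.6)·1.6^6/6! = 0.00470453] × [0.323034] = 0.00151973
  p_III = [e^(−13.1)·13.1^6/6! = 0.0143561] × [2.67925e-05] = 3.84637e-07
Multiply by the mixture weights:
  w_I·p_I = 0.40 × 0.000451471 = 0.000180588
  w_II·p_II = 0.34 × 0.00151973 = 0.000516707
  w_III·p_III = 0.26 × 3.84637e-07 = 1.00006e-07
Marginal: 0.000180588 + 0.000516707 + 1.00006e-07 = 0.000697395
So the posterior for State II is 0.000516707 / 0.000697395 ≈ 0.7409.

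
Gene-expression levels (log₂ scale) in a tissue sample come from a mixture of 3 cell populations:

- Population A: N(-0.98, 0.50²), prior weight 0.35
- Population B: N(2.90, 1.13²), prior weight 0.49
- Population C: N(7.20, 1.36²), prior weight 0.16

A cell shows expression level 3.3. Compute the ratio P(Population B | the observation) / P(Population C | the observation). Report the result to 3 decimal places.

211.357

Only the two components matter; the odds are (π_i f_i(x)) / (π_j f_j(x)).
Normal densities:
  f_A = 9.78994e-17
  f_B = 0.331606
  f_C = 0.00480488
Odds = (0.49/0.16) × (0.331606/0.00480488) = 3.0625 × 69.0144 ≈ 211.357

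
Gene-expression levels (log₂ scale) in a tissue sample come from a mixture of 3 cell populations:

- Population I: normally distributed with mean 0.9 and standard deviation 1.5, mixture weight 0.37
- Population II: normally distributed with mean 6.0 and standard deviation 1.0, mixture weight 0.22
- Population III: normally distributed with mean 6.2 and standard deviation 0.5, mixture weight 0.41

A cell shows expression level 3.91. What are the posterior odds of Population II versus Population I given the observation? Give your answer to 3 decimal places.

0.752

Only the two components matter; the odds are (π_i f_i(x)) / (π_j f_j(x)).
Evaluate each component's likelihood at the observed value:
  f_I = (1/(1.5·√(2π)))·exp(−(3.91−0.9)²/(2·1.5²)) = 0.265962·exp(-2.01336) = 0.0355165
  f_II = (1/(1.0·√(2π)))·exp(−(3.91−6.0)²/(2·1.0²)) = 0.398942·exp(-2.18405) = 0.0449148
  f_III = (1/(0.5·√(2π)))·exp(−(3.91−6.2)²/(2·0.5²)) = 0.797885·exp(-10.48820) = 2.22317e-05
0.00988125 / 0.0131411 ≈ 0.752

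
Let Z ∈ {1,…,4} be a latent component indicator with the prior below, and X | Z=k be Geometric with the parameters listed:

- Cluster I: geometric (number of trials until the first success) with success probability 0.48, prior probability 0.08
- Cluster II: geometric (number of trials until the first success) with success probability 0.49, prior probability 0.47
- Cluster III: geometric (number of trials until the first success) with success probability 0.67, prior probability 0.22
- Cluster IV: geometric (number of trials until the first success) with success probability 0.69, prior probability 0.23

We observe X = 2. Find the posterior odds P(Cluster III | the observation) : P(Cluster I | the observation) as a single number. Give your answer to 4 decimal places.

Only the two components matter; the odds are (π_i f_i(x)) / (π_j f_j(x)).
Geometric probabilities:
  p_I = 0.2496
  p_II = 0.2499
  p_III = 0.2211
  p_IV = 0.2139
Odds = (0.22/0.08) × (0.2211/0.2496) = 2.75 × 0.885817 ≈ 2.4360

2.4360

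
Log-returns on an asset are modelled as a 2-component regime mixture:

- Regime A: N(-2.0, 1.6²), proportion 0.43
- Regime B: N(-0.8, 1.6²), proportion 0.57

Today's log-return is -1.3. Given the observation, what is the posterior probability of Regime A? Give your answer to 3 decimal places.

By Bayes' theorem, P(k | x) = w_k f_k(x) / Σ_j w_j f_j(x).
Normal densities:
  p_A = (1/(1.6·√(2π)))·exp(−(-1.3−-2.0)²/(2·1.6²)) = 0.249339·exp(-0.09570) = 0.226583
  p_B = (1/(1.6·√(2π)))·exp(−(-1.3−-0.8)²/(2·1.6²)) = 0.249339·exp(-0.04883) = 0.237457
Unnormalised posteriors:
  w_A·p_A = 0.43 × 0.226583 = 0.0974306
  w_B·p_B = 0.57 × 0.237457 = 0.13535
Denominator: 0.0974306 + 0.13535 = 0.232781
P(Regime A | -1.3) ≈ 0.419

0.419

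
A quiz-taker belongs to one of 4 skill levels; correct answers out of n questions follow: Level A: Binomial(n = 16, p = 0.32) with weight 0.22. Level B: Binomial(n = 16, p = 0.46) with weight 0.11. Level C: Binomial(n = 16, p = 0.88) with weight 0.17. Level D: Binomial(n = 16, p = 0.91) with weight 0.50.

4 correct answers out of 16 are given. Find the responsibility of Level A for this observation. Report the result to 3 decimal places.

0.882

P(component k | x) = π_k·f_k(x) / marginal(x), where marginal(x) = Σ_j π_j·f_j(x).
Component likelihoods at x = 4 correct answers out of 16:
  f_A = C(16,4)·0.32^4·0.68^12 = 1820·0.0104858·0.00977478 = 0.186543
  f_B = C(16,4)·0.46^4·0.54^12 = 1820·0.0447746·0.000614788 = 0.0500989
  f_C = C(16,4)·0.88^4·0.12^12 = 1820·0.599695·8.9161e-12 = 9.73144e-09
  f_D = C(16,4)·0.91^4·0.09^12 = 1820·0.68575·2.8243e-13 = 3.5249e-10
Multiply by the mixture weights:
  π_A·f_A = 0.22 × 0.186543 = 0.0410394
  π_B·f_B = 0.11 × 0.0500989 = 0.00551087
  π_C·f_C = 0.17 × 9.73144e-09 = 1.65434e-09
  π_D·f_D = 0.50 × 3.5249e-10 = 1.76245e-10
Marginal: 0.0410394 + 0.00551087 + 1.65434e-09 + 1.76245e-10 = 0.0465503
So the posterior for Level A is 0.0410394 / 0.0465503 ≈ 0.882.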